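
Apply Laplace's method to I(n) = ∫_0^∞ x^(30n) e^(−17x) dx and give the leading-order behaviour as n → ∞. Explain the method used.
I(n) ~ (sqrt(2π·30n) / 17) · (30n/(17e))^(30n)

Write the integrand as exp(30n ln x − 17x) and set f(x) = 30n ln x − 17x. Then f'(x) = 30n/x − 17 = 0 at x* = 30n/17, and f''(x*) = −30n/x*^2 = −17^2/(30n). Laplace's method (interior maximum) gives
  I(n) ~ e^(f(x*)) · sqrt(2π / |f''(x*)|)
        = exp(30n ln(30n/17) − 30n) · sqrt(2π · 30n / 17^2)
        = (30n/17)^(30n) e^(−30n) · sqrt(2π·30n) / 17
        = (sqrt(2π·30n) / 17) · (30n/(17e))^(30n).
This matches Γ(30n+1)/17^(30n+1) with Stirling applied to Γ.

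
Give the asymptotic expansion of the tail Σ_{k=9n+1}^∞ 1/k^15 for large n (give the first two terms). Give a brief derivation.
Σ_{k>9n} 1/k^15 = 1/(14 · (9n)^14) − 1/(2 · (9n)^15) + O(1/(9n)^16)

Compare to the integral: ∫_{9n}^∞ x^(−15) dx = [−x^(−14)/14]_{9n}^∞ = 1/((15−1)·(9n)^14). The Euler-Maclaurin correction adds −f(9n)/2 = −1/(2·(9n)^15). Euler-Maclaurin then gives
  Σ_{k>9n} 1/k^15 = ∫_{9n}^∞ dx/x^15 − 1/(2·(9n)^15) + O(1/(9n)^16).
(Equivalently this is ζ(15) − Σ_{k≤9n} 1/k^15.)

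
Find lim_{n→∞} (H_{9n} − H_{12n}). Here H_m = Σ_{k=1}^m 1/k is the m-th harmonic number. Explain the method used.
lim = ln(9/12) = ln(3/4)

Euler-Maclaurin gives H_m = ln m + γ + 1/(2m) + O(1/m^2). The γ and O(1/m) terms cancel in the difference:
  H_{9n} − H_{12n} = ln(9n) − ln(12n) + O(1/n) = ln(9/12) + O(1/n).
Hence the limit is ln(9/12) = ln(3/4).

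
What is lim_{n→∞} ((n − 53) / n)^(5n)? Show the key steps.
lim = e^(−265)

Rewrite as (1 − 53/n)^(5n). By the standard limit (1 + x/n)^n → e^x, we have (1 − 53/n)^n → e^(−53), and raising to the 5th power gives e^(−265).
More precisely, ln[(1 − 53/n)^(5n)] = 5n · ln(1 − 53/n) = 5n · (-53/n + O(1/n^2)) = -265 + O(1/n) → -265.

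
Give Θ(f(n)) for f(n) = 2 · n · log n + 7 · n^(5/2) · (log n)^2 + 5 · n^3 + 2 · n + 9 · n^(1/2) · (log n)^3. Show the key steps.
f(n) ∈ Θ(n^3)

Compare the terms by growth order. For large n, n^a · (log n)^b dominates n^a' · (log n)^b' iff a > a', or (a = a' and b > b'). Ranking the 5 terms shows the dominant one is 5 · n^3. Hence f(n) ∈ Θ(n^3).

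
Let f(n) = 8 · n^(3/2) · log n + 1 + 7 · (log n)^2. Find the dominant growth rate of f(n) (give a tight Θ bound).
f(n) ∈ Θ(n^(3/2) · log n)

Compare the terms by growth order. For large n, n^a · (log n)^b dominates n^a' · (log n)^b' iff a > a', or (a = a' and b > b'). Ranking the 3 terms shows the dominant one is 8 · n^(3/2) · log n. Hence f(n) ∈ Θ(n^(3/2) · log n).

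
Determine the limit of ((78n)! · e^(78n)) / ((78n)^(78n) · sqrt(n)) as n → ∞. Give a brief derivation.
lim = sqrt(2π·78)

Stirling: (78n)! ~ sqrt(2π·78n) · (78n/e)^(78n). Hence
  (78n)! · e^(78n) / (78n)^(78n) ~ sqrt(2π·78n).
Dividing by sqrt(n): sqrt(2π·78n) / sqrt(n) = sqrt(2π·78) · n^((1−1)/2), so the limit is sqrt(2π·78).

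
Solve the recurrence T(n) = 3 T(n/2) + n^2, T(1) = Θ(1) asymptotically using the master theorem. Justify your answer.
T(n) = Θ(n^2)

log_2 3 ≈ 1.585. f(n) = n^2 dominates n^(log_2 3) since 2 > 1.585, and the regularity condition a·f(n/b) = 3·(n/2)^2 = (3/4)·n^2 ≤ c·f(n) holds with c = 3/4 ≈ 0.75 < 1. So this is Case 3: T(n) = Θ(f(n)) = Θ(n^2).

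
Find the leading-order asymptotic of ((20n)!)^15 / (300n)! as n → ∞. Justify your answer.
((20n)!)^15/(300n)! ~ ((2π·20n)^(14/2) / sqrt(15)) · 15^(−15·20n)  →  0

Write N = 20n. Stirling: N! ~ sqrt(2π N)(N/e)^N and (15N)! ~ sqrt(2π·15N)·(15N/e)^(15N).
  (N!)^15/(15N)! ~ (2π N)^(15/2) (N/e)^(15N) / [sqrt(2π·15N) (15N/e)^(15N)]
     = (2π N)^(15/2) / sqrt(2π·15N) · (N/(15N))^(15N)
     = (2π N)^((15−1)/2) / sqrt(15) · 15^(−15N).
Since 15^15 > 1, the factor 15^(−15N) decays exponentially, so the ratio → 0. Substituting N = 20n gives the stated form.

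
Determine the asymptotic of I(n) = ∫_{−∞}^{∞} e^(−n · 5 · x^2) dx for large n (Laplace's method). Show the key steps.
I(n) = sqrt(π/(5n))

Here φ(x) = 5 · x^2 has its unique minimum at x* = 0 with φ(x*) = 0 and φ''(x*) = 10. Laplace's method gives
  I(n) ~ e^(−n φ(x*)) · sqrt(2π / (n · φ''(x*))) = sqrt(2π / (10n)) = sqrt(π/(5n)).
This is exact: substituting u = (x − 0)·sqrt(5n) gives I(n) = (1/sqrt(5n)) ∫_{−∞}^{∞} e^(−u^2) du = sqrt(π/(5n)).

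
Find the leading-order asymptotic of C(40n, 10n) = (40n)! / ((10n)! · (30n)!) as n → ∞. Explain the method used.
C(40n, 10n) ~ (256/27)^(10n) · sqrt(2/(3π·10n))

Write N = 10n. Apply Stirling to each factorial:
  (4N)! ~ sqrt(2π·4N) · (4N/e)^(4N),
  N! ~ sqrt(2π N) · (N/e)^N,
  (3N)! ~ sqrt(2π·3N) · (3N/e)^(3N).
The exponential factors combine to (4N)^(4N) / (N^N · (3N)^(3N)) = 4^(4N)/3^(3N) = (4^4/3^3)^N = (256/27)^N.
The square-root prefactors combine to sqrt(2π·4N) / (sqrt(2π N)·sqrt(2π·3N)) = sqrt(4 / (2π·3·N)) = sqrt(2/(3π·10n)).
Substituting N = 10n: C(40n, 10n) ~ (256/27)^(10n) · sqrt(2/(3π·10n)).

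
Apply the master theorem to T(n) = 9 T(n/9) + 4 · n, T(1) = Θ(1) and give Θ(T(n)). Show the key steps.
T(n) = Θ(n log n)

log_9 9 = 1, and f(n) = 4 · n = Θ(n^(log_9 9)). This is Case 2 of the master theorem: T(n) = Θ(f(n) · log n) = Θ(n log n).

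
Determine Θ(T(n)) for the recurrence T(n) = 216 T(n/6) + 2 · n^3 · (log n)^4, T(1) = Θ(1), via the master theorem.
T(n) = Θ(n^3 · (log n)^5)

Here log_6 216 = 3 and f(n) = 2 · n^3 · (log n)^4 = Θ(n^(log_6 216) · (log n)^4). This is the extended Case 2 of the master theorem (f matches the critical exponent up to log factors), giving T(n) = Θ(n^(log_6 216) · (log n)^(4+1)) = Θ(n^3 · (log n)^5).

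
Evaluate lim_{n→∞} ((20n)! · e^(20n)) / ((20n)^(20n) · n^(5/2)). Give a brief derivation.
lim = 0

Stirling: (20n)! ~ sqrt(2π·20n) · (20n/e)^(20n). Hence
  (20n)! · e^(20n) / (20n)^(20n) ~ sqrt(2π·20n).
Dividing by n^(5/2): sqrt(2π·20n) / n^(5/2) = sqrt(2π·20) · n^((1−5)/2), so the expression behaves like sqrt(2π·20) · n^((1−5)/2) → 0.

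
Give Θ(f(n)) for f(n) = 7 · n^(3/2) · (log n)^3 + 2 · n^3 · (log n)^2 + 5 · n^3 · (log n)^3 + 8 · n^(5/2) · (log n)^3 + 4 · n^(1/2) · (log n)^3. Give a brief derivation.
f(n) ∈ Θ(n^3 · (log n)^3)

Compare the terms by growth order. For large n, n^a · (log n)^b dominates n^a' · (log n)^b' iff a > a', or (a = a' and b > b'). Ranking the 5 terms shows the dominant one is 5 · n^3 · (log n)^3. Hence f(n) ∈ Θ(n^3 · (log n)^3).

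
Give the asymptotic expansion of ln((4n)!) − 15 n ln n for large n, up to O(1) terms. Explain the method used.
ln((4n)!) − 15 n ln n = −11 n ln n + 4(ln 4 − 1) n + (1/2) ln(2π·4n) + O(1/n)

Stirling: ln((4n)!) = 4n ln(4n) − 4n + (1/2) ln(2π·4n) + O(1/n).
Expand 4n ln(4n) = 4n (ln n + ln 4) = 4n ln n + 4n ln 4.
Subtract 15n ln n: leading term is (4 − 15) n ln n = −11 n ln n. The next term is 4n ln 4 − 4n = 4(ln 4 − 1) n. Then the (1/2) ln(2π·4n) correction.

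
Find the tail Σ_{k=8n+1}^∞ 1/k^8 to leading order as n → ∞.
Σ_{k>8n} 1/k^8 ~ 1/(7 · (8n)^7)

Compare to the integral: ∫_{8n}^∞ x^(−8) dx = [−x^(−7)/7]_{8n}^∞ = 1/((8−1)·(8n)^7). Euler-Maclaurin then gives
  Σ_{k>8n} 1/k^8 = ∫_{8n}^∞ dx/x^8 − 1/(2·(8n)^8) + O(1/(8n)^9).
(Equivalently this is ζ(8) − Σ_{k≤8n} 1/k^8.)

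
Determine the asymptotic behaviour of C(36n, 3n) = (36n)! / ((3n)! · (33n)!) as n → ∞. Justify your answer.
C(36n, 3n) ~ (8916100448256/285311670611)^(3n) · sqrt(6/(11π·3n))

Write N = 3n. Apply Stirling to each factorial:
  (12N)! ~ sqrt(2π·12N) · (12N/e)^(12N),
  N! ~ sqrt(2π N) · (N/e)^N,
  (11N)! ~ sqrt(2π·11N) · (11N/e)^(11N).
The exponential factors combine to (12N)^(12N) / (N^N · (11N)^(11N)) = 12^(12N)/11^(11N) = (12^12/11^11)^N = (8916100448256/285311670611)^N.
The square-root prefactors combine to sqrt(2π·12N) / (sqrt(2π N)·sqrt(2π·11N)) = sqrt(12 / (2π·11·N)) = sqrt(6/(11π·3n)).
Substituting N = 3n: C(36n, 3n) ~ (8916100448256/285311670611)^(3n) · sqrt(6/(11π·3n)).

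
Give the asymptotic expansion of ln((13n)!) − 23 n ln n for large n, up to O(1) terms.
ln((13n)!) − 23 n ln n = −10 n ln n + 13(ln 13 − 1) n + (1/2) ln(2π·13n) + O(1/n)

Stirling: ln((13n)!) = 13n ln(13n) − 13n + (1/2) ln(2π·13n) + O(1/n).
Expand 13n ln(13n) = 13n (ln n + ln 13) = 13n ln n + 13n ln 13.
Subtract 23n ln n: leading term is (13 − 23) n ln n = −10 n ln n. The next term is 13n ln 13 − 13n = 13(ln 13 − 1) n. Then the (1/2) ln(2π·13n) correction.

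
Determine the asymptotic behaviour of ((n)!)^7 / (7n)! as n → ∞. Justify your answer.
((n)!)^7/(7n)! ~ ((2π·n)^(6/2) / sqrt(7)) · 7^(−7·n)  →  0

Write N = n. Stirling: N! ~ sqrt(2π N)(N/e)^N and (7N)! ~ sqrt(2π·7N)·(7N/e)^(7N).
  (N!)^7/(7N)! ~ (2π N)^(7/2) (N/e)^(7N) / [sqrt(2π·7N) (7N/e)^(7N)]
     = (2π N)^(7/2) / sqrt(2π·7N) · (N/(7N))^(7N)
     = (2π N)^((7−1)/2) / sqrt(7) · 7^(−7N).
Since 7^7 > 1, the factor 7^(−7N) decays exponentially, so the ratio → 0. Substituting N = n gives the stated form.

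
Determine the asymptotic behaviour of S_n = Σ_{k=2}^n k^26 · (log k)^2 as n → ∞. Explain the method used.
S_n ~ n^27 · (log n)^2 / 27

By integral comparison, S_n = ∫_1^n x^26 · (log x)^2 dx + O(n^26 · (log n)^2). For the integral, the leading term of ∫_1^n x^26 (log x)^2 dx is n^27/27 · (log n)^2 (by repeated integration by parts; each step lowers the log-exponent and produces a relatively O(1/log n) correction). Hence S_n ~ n^27 · (log n)^2 / 27.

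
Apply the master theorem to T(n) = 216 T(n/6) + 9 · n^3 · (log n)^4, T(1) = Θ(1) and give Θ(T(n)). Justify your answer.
T(n) = Θ(n^3 · (log n)^5)

Here log_6 216 = 3 and f(n) = 9 · n^3 · (log n)^4 = Θ(n^(log_6 216) · (log n)^4). This is the extended Case 2 of the master theorem (f matches the critical exponent up to log factors), giving T(n) = Θ(n^(log_6 216) · (log n)^(4+1)) = Θ(n^3 · (log n)^5).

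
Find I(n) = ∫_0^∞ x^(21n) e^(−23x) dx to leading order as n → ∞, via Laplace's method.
I(n) ~ (sqrt(2π·21n) / 23) · (21n/(23e))^(21n)

Write the integrand as exp(21n ln x − 23x) and set f(x) = 21n ln x − 23x. Then f'(x) = 21n/x − 23 = 0 at x* = 21n/23, and f''(x*) = −21n/x*^2 = −23^2/(21n). Laplace's method (interior maximum) gives
  I(n) ~ e^(f(x*)) · sqrt(2π / |f''(x*)|)
        = exp(21n ln(21n/23) − 21n) · sqrt(2π · 21n / 23^2)
        = (21n/23)^(21n) e^(−21n) · sqrt(2π·21n) / 23
        = (sqrt(2π·21n) / 23) · (21n/(23e))^(21n).
This matches Γ(21n+1)/23^(21n+1) with Stirling applied to Γ.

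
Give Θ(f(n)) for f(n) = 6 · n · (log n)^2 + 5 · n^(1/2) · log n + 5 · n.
f(n) ∈ Θ(n · (log n)^2)

Compare the terms by growth order. For large n, n^a · (log n)^b dominates n^a' · (log n)^b' iff a > a', or (a = a' and b > b'). Ranking the 3 terms shows the dominant one is 6 · n · (log n)^2. Hence f(n) ∈ Θ(n · (log n)^2).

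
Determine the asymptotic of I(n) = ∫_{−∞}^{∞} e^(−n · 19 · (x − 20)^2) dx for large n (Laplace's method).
I(n) = sqrt(π/(19n))

Here φ(x) = 19 · (x − 20)^2 has its unique minimum at x* = 20 with φ(x*) = 0 and φ''(x*) = 38. Laplace's method gives
  I(n) ~ e^(−n φ(x*)) · sqrt(2π / (n · φ''(x*))) = sqrt(2π / (38n)) = sqrt(π/(19n)).
This is exact: substituting u = (x − 20)·sqrt(19n) gives I(n) = (1/sqrt(19n)) ∫_{−∞}^{∞} e^(−u^2) du = sqrt(π/(19n)).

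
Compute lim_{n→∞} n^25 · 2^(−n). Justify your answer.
lim = 0

Exponentials with base > 1 dominate every fixed polynomial: for any fixed c, n^c / 2^n → 0 as n → ∞ (e.g. by the ratio test, or by writing 2^n = e^(n ln 2) and noting e^(n ln 2) / n^c → ∞). Hence n^25 · 2^(−n) = n^25 / 2^n → 0.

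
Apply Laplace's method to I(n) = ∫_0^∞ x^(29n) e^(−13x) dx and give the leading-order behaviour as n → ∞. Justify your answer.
I(n) ~ (sqrt(2π·29n) / 13) · (29n/(13e))^(29n)

Write the integrand as exp(29n ln x − 13x) and set f(x) = 29n ln x − 13x. Then f'(x) = 29n/x − 13 = 0 at x* = 29n/13, and f''(x*) = −29n/x*^2 = −13^2/(29n). Laplace's method (interior maximum) gives
  I(n) ~ e^(f(x*)) · sqrt(2π / |f''(x*)|)
        = exp(29n ln(29n/13) − 29n) · sqrt(2π · 29n / 13^2)
        = (29n/13)^(29n) e^(−29n) · sqrt(2π·29n) / 13
        = (sqrt(2π·29n) / 13) · (29n/(13e))^(29n).
This matches Γ(29n+1)/13^(29n+1) with Stirling applied to Γ.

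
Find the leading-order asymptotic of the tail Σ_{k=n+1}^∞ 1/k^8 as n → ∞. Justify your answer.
Σ_{k>n} 1/k^8 ~ 1/(7 · n^7)

Compare to the integral: ∫_{n}^∞ x^(−8) dx = [−x^(−7)/7]_{n}^∞ = 1/((8−1)·n^7). Euler-Maclaurin then gives
  Σ_{k>n} 1/k^8 = ∫_{n}^∞ dx/x^8 − 1/(2·n^8) + O(1/n^9).
(Equivalently this is ζ(8) − Σ_{k≤n} 1/k^8.)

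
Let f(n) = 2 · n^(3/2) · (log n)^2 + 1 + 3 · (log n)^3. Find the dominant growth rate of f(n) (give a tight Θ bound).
f(n) ∈ Θ(n^(3/2) · (log n)^2)

Compare the terms by growth order. For large n, n^a · (log n)^b dominates n^a' · (log n)^b' iff a > a', or (a = a' and b > b'). Ranking the 3 terms shows the dominant one is 2 · n^(3/2) · (log n)^2. Hence f(n) ∈ Θ(n^(3/2) · (log n)^2).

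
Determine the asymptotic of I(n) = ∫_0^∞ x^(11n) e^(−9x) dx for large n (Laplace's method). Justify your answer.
I(n) ~ (sqrt(2π·11n) / 9) · (11n/(9e))^(11n)

Write the integrand as exp(11n ln x − 9x) and set f(x) = 11n ln x − 9x. Then f'(x) = 11n/x − 9 = 0 at x* = 11n/9, and f''(x*) = −11n/x*^2 = −9^2/(11n). Laplace's method (interior maximum) gives
  I(n) ~ e^(f(x*)) · sqrt(2π / |f''(x*)|)
        = exp(11n ln(11n/9) − 11n) · sqrt(2π · 11n / 9^2)
        = (11n/9)^(11n) e^(−11n) · sqrt(2π·11n) / 9
        = (sqrt(2π·11n) / 9) · (11n/(9e))^(11n).
This matches Γ(11n+1)/9^(11n+1) with Stirling applied to Γ.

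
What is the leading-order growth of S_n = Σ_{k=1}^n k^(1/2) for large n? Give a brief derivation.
S_n ~ (2/3) · n^(3/2)

Integral comparison: Σ_{k=1}^n k^(1/2) = ∫_0^n x^(1/2) dx + O(n^(1/2)). The integral is n^(1 + 1/2) / (1 + 1/2) = n^((1+2)/2) / ((1+2)/2) = (2/3) · n^(3/2).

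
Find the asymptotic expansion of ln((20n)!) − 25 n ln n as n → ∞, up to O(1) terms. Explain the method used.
ln((20n)!) − 25 n ln n = −5 n ln n + 20(ln 20 − 1) n + (1/2) ln(2π·20n) + O(1/n)

Stirling: ln((20n)!) = 20n ln(20n) − 20n + (1/2) ln(2π·20n) + O(1/n).
Expand 20n ln(20n) = 20n (ln n + ln 20) = 20n ln n + 20n ln 20.
Subtract 25n ln n: leading term is (20 − 25) n ln n = −5 n ln n. The next term is 20n ln 20 − 20n = 20(ln 20 − 1) n. Then the (1/2) ln(2π·20n) correction.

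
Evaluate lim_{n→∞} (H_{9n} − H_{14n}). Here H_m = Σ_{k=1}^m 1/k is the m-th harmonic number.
lim = ln(9/14)

Euler-Maclaurin gives H_m = ln m + γ + 1/(2m) + O(1/m^2). The γ and O(1/m) terms cancel in the difference:
  H_{9n} − H_{14n} = ln(9n) − ln(14n) + O(1/n) = ln(9/14) + O(1/n).
Hence the limit is ln(9/14).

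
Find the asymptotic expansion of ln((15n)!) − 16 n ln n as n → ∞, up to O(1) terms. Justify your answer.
ln((15n)!) − 16 n ln n = −n ln n + 15(ln 15 − 1) n + (1/2) ln(2π·15n) + O(1/n)

Stirling: ln((15n)!) = 15n ln(15n) − 15n + (1/2) ln(2π·15n) + O(1/n).
Expand 15n ln(15n) = 15n (ln n + ln 15) = 15n ln n + 15n ln 15.
Subtract 16n ln n: leading term is (15 − 16) n ln n = −n ln n. The next term is 15n ln 15 − 15n = 15(ln 15 − 1) n. Then the (1/2) ln(2π·15n) correction.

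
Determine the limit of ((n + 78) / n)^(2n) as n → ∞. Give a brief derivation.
lim = e^156

Rewrite as (1 + 78/n)^(2n). By the standard limit (1 + x/n)^n → e^x, we have (1 + 78/n)^n → e^78, and raising to the 2nd power gives e^156.
More precisely, ln[(1 + 78/n)^(2n)] = 2n · ln(1 + 78/n) = 2n · (78/n + O(1/n^2)) = 156 + O(1/n) → 156.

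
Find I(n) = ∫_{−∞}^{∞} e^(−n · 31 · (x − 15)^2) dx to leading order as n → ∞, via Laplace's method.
I(n) = sqrt(π/(31n))

Here φ(x) = 31 · (x − 15)^2 has its unique minimum at x* = 15 with φ(x*) = 0 and φ''(x*) = 62. Laplace's method gives
  I(n) ~ e^(−n φ(x*)) · sqrt(2π / (n · φ''(x*))) = sqrt(2π / (62n)) = sqrt(π/(31n)).
This is exact: substituting u = (x − 15)·sqrt(31n) gives I(n) = (1/sqrt(31n)) ∫_{−∞}^{∞} e^(−u^2) du = sqrt(π/(31n)).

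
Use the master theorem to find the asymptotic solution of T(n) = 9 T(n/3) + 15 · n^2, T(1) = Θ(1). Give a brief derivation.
T(n) = Θ(n^2 log n)

log_3 9 = 2, and f(n) = 15 · n^2 = Θ(n^(log_3 9)). This is Case 2 of the master theorem: T(n) = Θ(f(n) · log n) = Θ(n^2 log n).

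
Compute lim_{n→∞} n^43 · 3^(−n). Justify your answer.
lim = 0

Exponentials with base > 1 dominate every fixed polynomial: for any fixed c, n^c / 3^n → 0 as n → ∞ (e.g. by the ratio test, or by writing 3^n = e^(n ln 3) and noting e^(n ln 3) / n^c → ∞). Hence n^43 · 3^(−n) = n^43 / 3^n → 0.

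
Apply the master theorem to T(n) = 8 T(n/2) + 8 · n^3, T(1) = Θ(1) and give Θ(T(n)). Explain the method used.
T(n) = Θ(n^3 log n)

log_2 8 = 3, and f(n) = 8 · n^3 = Θ(n^(log_2 8)). This is Case 2 of the master theorem: T(n) = Θ(f(n) · log n) = Θ(n^3 log n).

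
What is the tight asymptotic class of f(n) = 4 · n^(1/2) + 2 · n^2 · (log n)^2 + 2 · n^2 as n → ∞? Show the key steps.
f(n) ∈ Θ(n^2 · (log n)^2)

Compare the terms by growth order. For large n, n^a · (log n)^b dominates n^a' · (log n)^b' iff a > a', or (a = a' and b > b'). Ranking the 3 terms shows the dominant one is 2 · n^2 · (log n)^2. Hence f(n) ∈ Θ(n^2 · (log n)^2).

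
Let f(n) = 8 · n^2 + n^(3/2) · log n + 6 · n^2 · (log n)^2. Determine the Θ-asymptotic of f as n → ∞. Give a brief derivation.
f(n) ∈ Θ(n^2 · (log n)^2)

Compare the terms by growth order. For large n, n^a · (log n)^b dominates n^a' · (log n)^b' iff a > a', or (a = a' and b > b'). Ranking the 3 terms shows the dominant one is 6 · n^2 · (log n)^2. Hence f(n) ∈ Θ(n^2 · (log n)^2).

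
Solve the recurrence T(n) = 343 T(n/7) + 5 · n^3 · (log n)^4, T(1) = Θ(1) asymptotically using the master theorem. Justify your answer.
T(n) = Θ(n^3 · (log n)^5)

Here log_7 343 = 3 and f(n) = 5 · n^3 · (log n)^4 = Θ(n^(log_7 343) · (log n)^4). This is the extended Case 2 of the master theorem (f matches the critical exponent up to log factors), giving T(n) = Θ(n^(log_7 343) · (log n)^(4+1)) = Θ(n^3 · (log n)^5).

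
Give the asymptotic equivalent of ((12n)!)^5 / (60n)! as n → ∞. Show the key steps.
((12n)!)^5/(60n)! ~ ((2π·12n)^(4/2) / sqrt(5)) · 5^(−5·12n)  →  0

Write N = 12n. Stirling: N! ~ sqrt(2π N)(N/e)^N and (5N)! ~ sqrt(2π·5N)·(5N/e)^(5N).
  (N!)^5/(5N)! ~ (2π N)^(5/2) (N/e)^(5N) / [sqrt(2π·5N) (5N/e)^(5N)]
     = (2π N)^(5/2) / sqrt(2π·5N) · (N/(5N))^(5N)
     = (2π N)^((5−1)/2) / sqrt(5) · 5^(−5N).
Since 5^5 > 1, the factor 5^(−5N) decays exponentially, so the ratio → 0. Substituting N = 12n gives the stated form.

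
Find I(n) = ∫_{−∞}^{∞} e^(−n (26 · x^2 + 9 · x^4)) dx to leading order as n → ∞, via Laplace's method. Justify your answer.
I(n) ~ sqrt(π/(26n))

φ(x) = 26 · x^2 + 9 · x^4 has its unique global minimum at x* = 0 (since φ'(x) = 52x + 36x^3 = 0 only at x = 0 for real x with both coefficients positive, and φ → ∞ as |x| → ∞). At x* = 0, φ(0) = 0 and φ''(0) = 52. Laplace's method then gives
  I(n) ~ sqrt(2π / (n · φ''(0))) · e^(−n φ(0)) = sqrt(2π / (52n)) = sqrt(π/(26n)).
The 9 · x^4 term contributes only at subleading order (an O(1/n) relative correction).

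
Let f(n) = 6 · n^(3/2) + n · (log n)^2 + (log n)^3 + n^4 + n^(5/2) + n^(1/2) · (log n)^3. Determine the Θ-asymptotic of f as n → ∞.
f(n) ∈ Θ(n^4)

Compare the terms by growth order. For large n, n^a · (log n)^b dominates n^a' · (log n)^b' iff a > a', or (a = a' and b > b'). Ranking the 6 terms shows the dominant one is n^4. Hence f(n) ∈ Θ(n^4).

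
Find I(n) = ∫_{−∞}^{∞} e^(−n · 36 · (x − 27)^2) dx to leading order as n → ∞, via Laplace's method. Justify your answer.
I(n) = sqrt(π/(36n))

Here φ(x) = 36 · (x − 27)^2 has its unique minimum at x* = 27 with φ(x*) = 0 and φ''(x*) = 72. Laplace's method gives
  I(n) ~ e^(−n φ(x*)) · sqrt(2π / (n · φ''(x*))) = sqrt(2π / (72n)) = sqrt(π/(36n)).
This is exact: substituting u = (x − 27)·sqrt(36n) gives I(n) = (1/sqrt(36n)) ∫_{−∞}^{∞} e^(−u^2) du = sqrt(π/(36n)).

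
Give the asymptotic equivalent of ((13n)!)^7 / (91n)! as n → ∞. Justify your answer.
((13n)!)^7/(91n)! ~ ((2π·13n)^(6/2) / sqrt(7)) · 7^(−7·13n)  →  0

Write N = 13n. Stirling: N! ~ sqrt(2π N)(N/e)^N and (7N)! ~ sqrt(2π·7N)·(7N/e)^(7N).
  (N!)^7/(7N)! ~ (2π N)^(7/2) (N/e)^(7N) / [sqrt(2π·7N) (7N/e)^(7N)]
     = (2π N)^(7/2) / sqrt(2π·7N) · (N/(7N))^(7N)
     = (2π N)^((7−1)/2) / sqrt(7) · 7^(−7N).
Since 7^7 > 1, the factor 7^(−7N) decays exponentially, so the ratio → 0. Substituting N = 13n gives the stated form.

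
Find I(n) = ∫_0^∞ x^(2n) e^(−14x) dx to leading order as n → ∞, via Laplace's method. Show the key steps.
I(n) ~ (sqrt(2π·2n) / 14) · (2n/(14e))^(2n)

Write the integrand as exp(2n ln x − 14x) and set f(x) = 2n ln x − 14x. Then f'(x) = 2n/x − 14 = 0 at x* = 2n/14, and f''(x*) = −2n/x*^2 = −14^2/(2n). Laplace's method (interior maximum) gives
  I(n) ~ e^(f(x*)) · sqrt(2π / |f''(x*)|)
        = exp(2n ln(2n/14) − 2n) · sqrt(2π · 2n / 14^2)
        = (2n/14)^(2n) e^(−2n) · sqrt(2π·2n) / 14
        = (sqrt(2π·2n) / 14) · (2n/(14e))^(2n).
This matches Γ(2n+1)/14^(2n+1) with Stirling applied to Γ.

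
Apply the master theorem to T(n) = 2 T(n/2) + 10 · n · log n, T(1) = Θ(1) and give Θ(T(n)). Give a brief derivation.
T(n) = Θ(n · (log n)^2)

Here log_2 2 = 1 and f(n) = 10 · n · log n = Θ(n^(log_2 2) · (log n)^1). This is the extended Case 2 of the master theorem (f matches the critical exponent up to log factors), giving T(n) = Θ(n^(log_2 2) · (log n)^(1+1)) = Θ(n · (log n)^2).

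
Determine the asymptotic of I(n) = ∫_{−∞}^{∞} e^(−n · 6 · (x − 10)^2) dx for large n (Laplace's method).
I(n) = sqrt(π/(6n))

Here φ(x) = 6 · (x − 10)^2 has its unique minimum at x* = 10 with φ(x*) = 0 and φ''(x*) = 12. Laplace's method gives
  I(n) ~ e^(−n φ(x*)) · sqrt(2π / (n · φ''(x*))) = sqrt(2π / (12n)) = sqrt(π/(6n)).
This is exact: substituting u = (x − 10)·sqrt(6n) gives I(n) = (1/sqrt(6n)) ∫_{−∞}^{∞} e^(−u^2) du = sqrt(π/(6n)).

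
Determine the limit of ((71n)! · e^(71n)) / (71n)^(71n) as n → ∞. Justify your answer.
lim = ∞

Stirling: (71n)! ~ sqrt(2π·71n) · (71n/e)^(71n). Hence
  (71n)! · e^(71n) / (71n)^(71n) ~ sqrt(2π·71n) = sqrt(2π·71) · sqrt(n) → ∞.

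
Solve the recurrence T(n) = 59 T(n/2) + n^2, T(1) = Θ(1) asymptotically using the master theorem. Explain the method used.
T(n) = Θ(n^(log_2 59))

Master theorem: compare f(n) = n^2 to n^(log_2 59) where log_2 59 ≈ 5.883. Since 2 < log_2 59, we have f(n) = O(n^(log_2 59 − ε)) for some ε > 0 — Case 1. Hence T(n) = Θ(n^(log_2 59)).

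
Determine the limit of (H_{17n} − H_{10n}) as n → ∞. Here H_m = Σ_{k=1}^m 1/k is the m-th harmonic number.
lim = ln(17/10)

Euler-Maclaurin gives H_m = ln m + γ + 1/(2m) + O(1/m^2). The γ and O(1/m) terms cancel in the difference:
  H_{17n} − H_{10n} = ln(17n) − ln(10n) + O(1/n) = ln(17/10) + O(1/n).
Hence the limit is ln(17/10).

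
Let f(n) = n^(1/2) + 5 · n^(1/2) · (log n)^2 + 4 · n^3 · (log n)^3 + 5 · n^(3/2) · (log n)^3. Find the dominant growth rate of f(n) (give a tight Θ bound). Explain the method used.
f(n) ∈ Θ(n^3 · (log n)^3)

Compare the terms by growth order. For large n, n^a · (log n)^b dominates n^a' · (log n)^b' iff a > a', or (a = a' and b > b'). Ranking the 4 terms shows the dominant one is 4 · n^3 · (log n)^3. Hence f(n) ∈ Θ(n^3 · (log n)^3).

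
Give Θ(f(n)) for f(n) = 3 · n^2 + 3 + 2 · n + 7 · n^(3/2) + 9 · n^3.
f(n) ∈ Θ(n^3)

Compare the terms by growth order. For large n, n^a · (log n)^b dominates n^a' · (log n)^b' iff a > a', or (a = a' and b > b'). Ranking the 5 terms shows the dominant one is 9 · n^3. Hence f(n) ∈ Θ(n^3).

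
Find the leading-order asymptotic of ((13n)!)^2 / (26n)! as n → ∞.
((13n)!)^2/(26n)! ~ ((2π·13n)^(1/2) / sqrt(2)) · 2^(−2·13n)  →  0

Write N = 13n. Stirling: N! ~ sqrt(2π N)(N/e)^N and (2N)! ~ sqrt(2π·2N)·(2N/e)^(2N).
  (N!)^2/(2N)! ~ (2π N)^(2/2) (N/e)^(2N) / [sqrt(2π·2N) (2N/e)^(2N)]
     = (2π N)^(2/2) / sqrt(2π·2N) · (N/(2N))^(2N)
     = (2π N)^((2−1)/2) / sqrt(2) · 2^(−2N).
Since 2^2 > 1, the factor 2^(−2N) decays exponentially, so the ratio → 0. Substituting N = 13n gives the stated form.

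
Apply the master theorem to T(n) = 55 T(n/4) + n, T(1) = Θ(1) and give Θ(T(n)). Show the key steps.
T(n) = Θ(n^(log_4 55))

Master theorem: compare f(n) = n to n^(log_4 55) where log_4 55 ≈ 2.891. Since 1 < log_4 55, we have f(n) = O(n^(log_4 55 − ε)) for some ε > 0 — Case 1. Hence T(n) = Θ(n^(log_4 55)).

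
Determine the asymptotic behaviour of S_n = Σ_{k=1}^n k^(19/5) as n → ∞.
S_n ~ (5/24) · n^(24/5)

Integral comparison: Σ_{k=1}^n k^(19/5) = ∫_0^n x^(19/5) dx + O(n^(19/5)). The integral is n^(1 + 19/5) / (1 + 19/5) = n^((19+5)/5) / ((19+5)/5) = (5/24) · n^(24/5).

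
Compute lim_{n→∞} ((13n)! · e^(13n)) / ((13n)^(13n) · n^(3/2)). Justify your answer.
lim = 0

Stirling: (13n)! ~ sqrt(2π·13n) · (13n/e)^(13n). Hence
  (13n)! · e^(13n) / (13n)^(13n) ~ sqrt(2π·13n).
Dividing by n^(3/2): sqrt(2π·13n) / n^(3/2) = sqrt(2π·13) · n^((1−3)/2), so the expression behaves like sqrt(2π·13) · n^((1−3)/2) → 0.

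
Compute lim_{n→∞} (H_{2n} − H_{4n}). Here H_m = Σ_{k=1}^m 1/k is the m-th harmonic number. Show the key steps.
lim = ln(2/4) = −ln 2

Euler-Maclaurin gives H_m = ln m + γ + 1/(2m) + O(1/m^2). The γ and O(1/m) terms cancel in the difference:
  H_{2n} − H_{4n} = ln(2n) − ln(4n) + O(1/n) = ln(2/4) + O(1/n).
Hence the limit is ln(2/4) = −ln 2.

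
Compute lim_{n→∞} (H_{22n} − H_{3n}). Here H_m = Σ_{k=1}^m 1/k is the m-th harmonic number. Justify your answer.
lim = ln(22/3)

Euler-Maclaurin gives H_m = ln m + γ + 1/(2m) + O(1/m^2). The γ and O(1/m) terms cancel in the difference:
  H_{22n} − H_{3n} = ln(22n) − ln(3n) + O(1/n) = ln(22/3) + O(1/n).
Hence the limit is ln(22/3).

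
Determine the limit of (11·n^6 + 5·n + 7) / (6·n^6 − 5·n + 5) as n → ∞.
lim = 11/6

For large n the leading n^6 terms dominate both numerator and denominator. Dividing top and bottom by n^6, every other term tends to 0, leaving 11/6.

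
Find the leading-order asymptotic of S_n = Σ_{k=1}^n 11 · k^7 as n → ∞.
S_n ~ 11 · n^8 / 8

By integral comparison (Euler-Maclaurin), Σ_{k=1}^n 11 · k^7 = 11 · ∫_0^n x^7 dx + O(n^7) = 11 · n^8/8 + O(n^7). (Equivalently, Faulhaber's formula gives the same leading term.)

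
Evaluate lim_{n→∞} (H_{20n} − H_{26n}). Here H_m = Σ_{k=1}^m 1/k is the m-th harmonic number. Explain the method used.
lim = ln(20/26) = ln(10/13)

Euler-Maclaurin gives H_m = ln m + γ + 1/(2m) + O(1/m^2). The γ and O(1/m) terms cancel in the difference:
  H_{20n} − H_{26n} = ln(20n) − ln(26n) + O(1/n) = ln(20/26) + O(1/n).
Hence the limit is ln(20/26) = ln(10/13).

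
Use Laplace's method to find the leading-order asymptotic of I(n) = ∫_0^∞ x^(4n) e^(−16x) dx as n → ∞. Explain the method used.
I(n) ~ (sqrt(2π·4n) / 16) · (4n/(16e))^(4n)

Write the integrand as exp(4n ln x − 16x) and set f(x) = 4n ln x − 16x. Then f'(x) = 4n/x − 16 = 0 at x* = 4n/16, and f''(x*) = −4n/x*^2 = −16^2/(4n). Laplace's method (interior maximum) gives
  I(n) ~ e^(f(x*)) · sqrt(2π / |f''(x*)|)
        = exp(4n ln(4n/16) − 4n) · sqrt(2π · 4n / 16^2)
        = (4n/16)^(4n) e^(−4n) · sqrt(2π·4n) / 16
        = (sqrt(2π·4n) / 16) · (4n/(16e))^(4n).
This matches Γ(4n+1)/16^(4n+1) with Stirling applied to Γ.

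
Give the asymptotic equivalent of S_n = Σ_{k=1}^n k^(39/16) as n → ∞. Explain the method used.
S_n ~ (16/55) · n^(55/16)

Integral comparison: Σ_{k=1}^n k^(39/16) = ∫_0^n x^(39/16) dx + O(n^(39/16)). The integral is n^(1 + 39/16) / (1 + 39/16) = n^((39+16)/16) / ((39+16)/16) = (16/55) · n^(55/16).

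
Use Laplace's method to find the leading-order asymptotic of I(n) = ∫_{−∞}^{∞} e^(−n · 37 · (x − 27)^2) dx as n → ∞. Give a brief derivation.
I(n) = sqrt(π/(37n))

Here φ(x) = 37 · (x − 27)^2 has its unique minimum at x* = 27 with φ(x*) = 0 and φ''(x*) = 74. Laplace's method gives
  I(n) ~ e^(−n φ(x*)) · sqrt(2π / (n · φ''(x*))) = sqrt(2π / (74n)) = sqrt(π/(37n)).
This is exact: substituting u = (x − 27)·sqrt(37n) gives I(n) = (1/sqrt(37n)) ∫_{−∞}^{∞} e^(−u^2) du = sqrt(π/(37n)).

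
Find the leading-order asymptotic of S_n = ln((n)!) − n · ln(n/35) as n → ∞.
S_n ~ n · (ln 35 − 1) + O(ln n)

Stirling: ln((n)!) = n ln(n) − n + O(ln n).
  S_n = n ln(n) − n − n ln(n/35) + O(ln n)
      = n ln(n) − n ln n + n ln 35 − n + O(ln n)
      = n ln 35 − n + O(ln n)
      = n (ln 35 − 1) + O(ln n).
Numerically ln(35) − 1 ≈ 2.5553.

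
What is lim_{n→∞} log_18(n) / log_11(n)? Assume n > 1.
lim = ln(11) / ln(18) = log_18(11)

Change of base: log_18(n) = ln n / ln 18 and log_11(n) = ln n / ln 11. The ratio is (ln n / ln 18) · (ln 11 / ln n) = ln 11 / ln 18, a constant independent of n. So the limit is ln 11 / ln 18 = log_18(11).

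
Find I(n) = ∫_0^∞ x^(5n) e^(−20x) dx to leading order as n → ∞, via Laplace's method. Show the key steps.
I(n) ~ (sqrt(2π·5n) / 20) · (5n/(20e))^(5n)

Write the integrand as exp(5n ln x − 20x) and set f(x) = 5n ln x − 20x. Then f'(x) = 5n/x − 20 = 0 at x* = 5n/20, and f''(x*) = −5n/x*^2 = −20^2/(5n). Laplace's method (interior maximum) gives
  I(n) ~ e^(f(x*)) · sqrt(2π / |f''(x*)|)
        = exp(5n ln(5n/20) − 5n) · sqrt(2π · 5n / 20^2)
        = (5n/20)^(5n) e^(−5n) · sqrt(2π·5n) / 20
        = (sqrt(2π·5n) / 20) · (5n/(20e))^(5n).
This matches Γ(5n+1)/20^(5n+1) with Stirling applied to Γ.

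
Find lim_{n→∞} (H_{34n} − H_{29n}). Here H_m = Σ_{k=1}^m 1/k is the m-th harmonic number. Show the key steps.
lim = ln(34/29)

Euler-Maclaurin gives H_m = ln m + γ + 1/(2m) + O(1/m^2). The γ and O(1/m) terms cancel in the difference:
  H_{34n} − H_{29n} = ln(34n) − ln(29n) + O(1/n) = ln(34/29) + O(1/n).
Hence the limit is ln(34/29).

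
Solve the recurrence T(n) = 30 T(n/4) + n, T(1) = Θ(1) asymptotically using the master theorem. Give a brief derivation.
T(n) = Θ(n^(log_4 30))

Master theorem: compare f(n) = n to n^(log_4 30) where log_4 30 ≈ 2.453. Since 1 < log_4 30, we have f(n) = O(n^(log_4 30 − ε)) for some ε > 0 — Case 1. Hence T(n) = Θ(n^(log_4 30)).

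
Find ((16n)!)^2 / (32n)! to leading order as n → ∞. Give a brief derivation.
((16n)!)^2/(32n)! ~ ((2π·16n)^(1/2) / sqrt(2)) · 2^(−2·16n)  →  0

Write N = 16n. Stirling: N! ~ sqrt(2π N)(N/e)^N and (2N)! ~ sqrt(2π·2N)·(2N/e)^(2N).
  (N!)^2/(2N)! ~ (2π N)^(2/2) (N/e)^(2N) / [sqrt(2π·2N) (2N/e)^(2N)]
     = (2π N)^(2/2) / sqrt(2π·2N) · (N/(2N))^(2N)
     = (2π N)^((2−1)/2) / sqrt(2) · 2^(−2N).
Since 2^2 > 1, the factor 2^(−2N) decays exponentially, so the ratio → 0. Substituting N = 16n gives the stated form.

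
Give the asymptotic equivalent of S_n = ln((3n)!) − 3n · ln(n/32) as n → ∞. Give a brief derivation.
S_n ~ 3n · (ln 96 − 1) + O(ln n)

Stirling: ln((3n)!) = 3n ln(3n) − 3n + O(ln n).
  S_n = 3n ln(3n) − 3n − 3n ln(n/32) + O(ln n)
      = 3n ln(3n) − 3n ln n + 3n ln 32 − 3n + O(ln n)
      = 3n ln 3 + 3n ln 32 − 3n + O(ln n)
      = 3n (ln 96 − 1) + O(ln n).
Numerically ln(96) − 1 ≈ 3.5643.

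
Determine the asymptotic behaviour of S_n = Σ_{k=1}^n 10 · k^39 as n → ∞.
S_n ~ n^40 / 4

By integral comparison (Euler-Maclaurin), Σ_{k=1}^n 10 · k^39 = 10 · ∫_0^n x^39 dx + O(n^39) = 10 · n^40/40 = n^40 / 4 + O(n^39). (Equivalently, Faulhaber's formula gives the same leading term.)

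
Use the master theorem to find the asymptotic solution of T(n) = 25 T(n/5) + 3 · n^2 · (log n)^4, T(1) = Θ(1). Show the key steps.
T(n) = Θ(n^2 · (log n)^5)

Here log_5 25 = 2 and f(n) = 3 · n^2 · (log n)^4 = Θ(n^(log_5 25) · (log n)^4). This is the extended Case 2 of the master theorem (f matches the critical exponent up to log factors), giving T(n) = Θ(n^(log_5 25) · (log n)^(4+1)) = Θ(n^2 · (log n)^5).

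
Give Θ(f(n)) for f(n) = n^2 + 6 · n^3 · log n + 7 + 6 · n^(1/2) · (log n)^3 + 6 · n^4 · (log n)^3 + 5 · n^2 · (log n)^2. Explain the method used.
f(n) ∈ Θ(n^4 · (log n)^3)

Compare the terms by growth order. For large n, n^a · (log n)^b dominates n^a' · (log n)^b' iff a > a', or (a = a' and b > b'). Ranking the 6 terms shows the dominant one is 6 · n^4 · (log n)^3. Hence f(n) ∈ Θ(n^4 · (log n)^3).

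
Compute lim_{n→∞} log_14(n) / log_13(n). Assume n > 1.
lim = ln(13) / ln(14) = log_14(13)

Change of base: log_14(n) = ln n / ln 14 and log_13(n) = ln n / ln 13. The ratio is (ln n / ln 14) · (ln 13 / ln n) = ln 13 / ln 14, a constant independent of n. So the limit is ln 13 / ln 14 = log_14(13).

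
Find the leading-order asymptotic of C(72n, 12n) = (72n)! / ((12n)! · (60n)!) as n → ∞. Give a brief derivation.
C(72n, 12n) ~ (46656/3125)^(12n) · sqrt(3/(5π·12n))

Write N = 12n. Apply Stirling to each factorial:
  (6N)! ~ sqrt(2π·6N) · (6N/e)^(6N),
  N! ~ sqrt(2π N) · (N/e)^N,
  (5N)! ~ sqrt(2π·5N) · (5N/e)^(5N).
The exponential factors combine to (6N)^(6N) / (N^N · (5N)^(5N)) = 6^(6N)/5^(5N) = (6^6/5^5)^N = (46656/3125)^N.
The square-root prefactors combine to sqrt(2π·6N) / (sqrt(2π N)·sqrt(2π·5N)) = sqrt(6 / (2π·5·N)) = sqrt(3/(5π·12n)).
Substituting N = 12n: C(72n, 12n) ~ (46656/3125)^(12n) · sqrt(3/(5π·12n)).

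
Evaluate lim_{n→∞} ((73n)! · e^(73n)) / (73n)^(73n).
lim = ∞

Stirling: (73n)! ~ sqrt(2π·73n) · (73n/e)^(73n). Hence
  (73n)! · e^(73n) / (73n)^(73n) ~ sqrt(2π·73n) = sqrt(2π·73) · sqrt(n) → ∞.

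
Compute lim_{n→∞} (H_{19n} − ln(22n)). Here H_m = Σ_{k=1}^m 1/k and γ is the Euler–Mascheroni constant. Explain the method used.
lim = ln(19/22) + γ

By Euler-Maclaurin, H_m = ln m + γ + O(1/m). So
  H_{19n} − ln(22n) = ln(19n) + γ − ln(22n) + O(1/n)
                       = ln(19/22) + γ + O(1/n).
Hence the limit is ln(19/22) + γ.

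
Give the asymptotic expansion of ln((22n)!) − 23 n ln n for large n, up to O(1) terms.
ln((22n)!) − 23 n ln n = −n ln n + 22(ln 22 − 1) n + (1/2) ln(2π·22n) + O(1/n)

Stirling: ln((22n)!) = 22n ln(22n) − 22n + (1/2) ln(2π·22n) + O(1/n).
Expand 22n ln(22n) = 22n (ln n + ln 22) = 22n ln n + 22n ln 22.
Subtract 23n ln n: leading term is (22 − 23) n ln n = −n ln n. The next term is 22n ln 22 − 22n = 22(ln 22 − 1) n. Then the (1/2) ln(2π·22n) correction.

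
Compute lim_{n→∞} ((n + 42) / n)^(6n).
lim = e^252

Rewrite as (1 + 42/n)^(6n). By the standard limit (1 + x/n)^n → e^x, we have (1 + 42/n)^n → e^42, and raising to the 6th power gives e^252.
More precisely, ln[(1 + 42/n)^(6n)] = 6n · ln(1 + 42/n) = 6n · (42/n + O(1/n^2)) = 252 + O(1/n) → 252.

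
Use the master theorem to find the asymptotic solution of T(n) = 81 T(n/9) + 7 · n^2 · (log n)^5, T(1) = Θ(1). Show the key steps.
T(n) = Θ(n^2 · (log n)^6)

Here log_9 81 = 2 and f(n) = 7 · n^2 · (log n)^5 = Θ(n^(log_9 81) · (log n)^5). This is the extended Case 2 of the master theorem (f matches the critical exponent up to log factors), giving T(n) = Θ(n^(log_9 81) · (log n)^(5+1)) = Θ(n^2 · (log n)^6).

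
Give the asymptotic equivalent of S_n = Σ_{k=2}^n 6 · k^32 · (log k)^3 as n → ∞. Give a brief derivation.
S_n ~ 2 · n^33 · (log n)^3 / 11

By integral comparison, S_n = ∫_1^n 6 · x^32 · (log x)^3 dx + O(n^32 · (log n)^3). For the integral, the leading term of ∫_1^n x^32 (log x)^3 dx is n^33/33 · (log n)^3 (by repeated integration by parts; each step lowers the log-exponent and produces a relatively O(1/log n) correction). Hence S_n ~ 2 · n^33 · (log n)^3 / 11.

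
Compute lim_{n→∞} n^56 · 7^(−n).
lim = 0

Exponentials with base > 1 dominate every fixed polynomial: for any fixed c, n^c / 7^n → 0 as n → ∞ (e.g. by the ratio test, or by writing 7^n = e^(n ln 7) and noting e^(n ln 7) / n^c → ∞). Hence n^56 · 7^(−n) = n^56 / 7^n → 0.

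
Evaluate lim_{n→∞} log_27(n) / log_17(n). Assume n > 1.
lim = ln(17) / ln(27) = log_27(17)

Change of base: log_27(n) = ln n / ln 27 and log_17(n) = ln n / ln 17. The ratio is (ln n / ln 27) · (ln 17 / ln n) = ln 17 / ln 27, a constant independent of n. So the limit is ln 17 / ln 27 = log_27(17).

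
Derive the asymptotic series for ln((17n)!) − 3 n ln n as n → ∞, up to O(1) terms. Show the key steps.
ln((17n)!) − 3 n ln n = 14 n ln n + 17(ln 17 − 1) n + (1/2) ln(2π·17n) + O(1/n)

Stirling: ln((17n)!) = 17n ln(17n) − 17n + (1/2) ln(2π·17n) + O(1/n).
Expand 17n ln(17n) = 17n (ln n + ln 17) = 17n ln n + 17n ln 17.
Subtract 3n ln n: leading term is (17 − 3) n ln n = 14 n ln n. The next term is 17n ln 17 − 17n = 17(ln 17 − 1) n. Then the (1/2) ln(2π·17n) correction.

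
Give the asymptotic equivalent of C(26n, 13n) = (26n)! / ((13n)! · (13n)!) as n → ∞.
C(26n, 13n) ~ (4)^(13n) · sqrt(1/(π·13n))

Write N = 13n. Apply Stirling to each factorial:
  (2N)! ~ sqrt(2π·2N) · (2N/e)^(2N),
  N! ~ sqrt(2π N) · (N/e)^N,
  (1N)! ~ sqrt(2π·1N) · (1N/e)^(1N).
The exponential factors combine to (2N)^(2N) / (N^N · (1N)^(1N)) = 2^(2N)/1^(1N) = (2^2/1^1)^N = (4)^N.
The square-root prefactors combine to sqrt(2π·2N) / (sqrt(2π N)·sqrt(2π·1N)) = sqrt(2 / (2π·1·N)) = sqrt(1/(π·13n)).
Substituting N = 13n: C(26n, 13n) ~ (4)^(13n) · sqrt(1/(π·13n)).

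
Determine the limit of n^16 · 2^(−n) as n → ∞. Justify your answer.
lim = 0

Exponentials with base > 1 dominate every fixed polynomial: for any fixed c, n^c / 2^n → 0 as n → ∞ (e.g. by the ratio test, or by writing 2^n = e^(n ln 2) and noting e^(n ln 2) / n^c → ∞). Hence n^16 · 2^(−n) = n^16 / 2^n → 0.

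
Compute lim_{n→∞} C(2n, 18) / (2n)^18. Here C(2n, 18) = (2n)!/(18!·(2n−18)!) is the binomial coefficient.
lim = 1/18! = 1/6402373705728000

With N = 2n → ∞: C(N, 18) / N^18 = [N(N−1)…(N−17)] / (18! · N^18) = (1/18!) · 1 · (1 − 1/(2n)) · … · (1 − 17/(2n)). Each factor → 1 as N → ∞, so the limit is 1/18! = 1/6402373705728000.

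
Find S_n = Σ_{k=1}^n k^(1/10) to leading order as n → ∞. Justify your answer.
S_n ~ (10/11) · n^(11/10)

Integral comparison: Σ_{k=1}^n k^(1/10) = ∫_0^n x^(1/10) dx + O(n^(1/10)). The integral is n^(1 + 1/10) / (1 + 1/10) = n^((1+10)/10) / ((1+10)/10) = (10/11) · n^(11/10).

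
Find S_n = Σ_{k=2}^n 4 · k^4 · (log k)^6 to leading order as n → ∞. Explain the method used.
S_n ~ 4 · n^5 · (log n)^6 / 5

By integral comparison, S_n = ∫_1^n 4 · x^4 · (log x)^6 dx + O(n^4 · (log n)^6). For the integral, the leading term of ∫_1^n x^4 (log x)^6 dx is n^5/5 · (log n)^6 (by repeated integration by parts; each step lowers the log-exponent and produces a relatively O(1/log n) correction). Hence S_n ~ 4 · n^5 · (log n)^6 / 5.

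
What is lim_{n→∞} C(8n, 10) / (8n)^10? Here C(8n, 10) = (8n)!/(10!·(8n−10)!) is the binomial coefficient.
lim = 1/10! = 1/3628800

With N = 8n → ∞: C(N, 10) / N^10 = [N(N−1)…(N−9)] / (10! · N^10) = (1/10!) · 1 · (1 − 1/(8n)) · … · (1 − 9/(8n)). Each factor → 1 as N → ∞, so the limit is 1/10! = 1/3628800.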